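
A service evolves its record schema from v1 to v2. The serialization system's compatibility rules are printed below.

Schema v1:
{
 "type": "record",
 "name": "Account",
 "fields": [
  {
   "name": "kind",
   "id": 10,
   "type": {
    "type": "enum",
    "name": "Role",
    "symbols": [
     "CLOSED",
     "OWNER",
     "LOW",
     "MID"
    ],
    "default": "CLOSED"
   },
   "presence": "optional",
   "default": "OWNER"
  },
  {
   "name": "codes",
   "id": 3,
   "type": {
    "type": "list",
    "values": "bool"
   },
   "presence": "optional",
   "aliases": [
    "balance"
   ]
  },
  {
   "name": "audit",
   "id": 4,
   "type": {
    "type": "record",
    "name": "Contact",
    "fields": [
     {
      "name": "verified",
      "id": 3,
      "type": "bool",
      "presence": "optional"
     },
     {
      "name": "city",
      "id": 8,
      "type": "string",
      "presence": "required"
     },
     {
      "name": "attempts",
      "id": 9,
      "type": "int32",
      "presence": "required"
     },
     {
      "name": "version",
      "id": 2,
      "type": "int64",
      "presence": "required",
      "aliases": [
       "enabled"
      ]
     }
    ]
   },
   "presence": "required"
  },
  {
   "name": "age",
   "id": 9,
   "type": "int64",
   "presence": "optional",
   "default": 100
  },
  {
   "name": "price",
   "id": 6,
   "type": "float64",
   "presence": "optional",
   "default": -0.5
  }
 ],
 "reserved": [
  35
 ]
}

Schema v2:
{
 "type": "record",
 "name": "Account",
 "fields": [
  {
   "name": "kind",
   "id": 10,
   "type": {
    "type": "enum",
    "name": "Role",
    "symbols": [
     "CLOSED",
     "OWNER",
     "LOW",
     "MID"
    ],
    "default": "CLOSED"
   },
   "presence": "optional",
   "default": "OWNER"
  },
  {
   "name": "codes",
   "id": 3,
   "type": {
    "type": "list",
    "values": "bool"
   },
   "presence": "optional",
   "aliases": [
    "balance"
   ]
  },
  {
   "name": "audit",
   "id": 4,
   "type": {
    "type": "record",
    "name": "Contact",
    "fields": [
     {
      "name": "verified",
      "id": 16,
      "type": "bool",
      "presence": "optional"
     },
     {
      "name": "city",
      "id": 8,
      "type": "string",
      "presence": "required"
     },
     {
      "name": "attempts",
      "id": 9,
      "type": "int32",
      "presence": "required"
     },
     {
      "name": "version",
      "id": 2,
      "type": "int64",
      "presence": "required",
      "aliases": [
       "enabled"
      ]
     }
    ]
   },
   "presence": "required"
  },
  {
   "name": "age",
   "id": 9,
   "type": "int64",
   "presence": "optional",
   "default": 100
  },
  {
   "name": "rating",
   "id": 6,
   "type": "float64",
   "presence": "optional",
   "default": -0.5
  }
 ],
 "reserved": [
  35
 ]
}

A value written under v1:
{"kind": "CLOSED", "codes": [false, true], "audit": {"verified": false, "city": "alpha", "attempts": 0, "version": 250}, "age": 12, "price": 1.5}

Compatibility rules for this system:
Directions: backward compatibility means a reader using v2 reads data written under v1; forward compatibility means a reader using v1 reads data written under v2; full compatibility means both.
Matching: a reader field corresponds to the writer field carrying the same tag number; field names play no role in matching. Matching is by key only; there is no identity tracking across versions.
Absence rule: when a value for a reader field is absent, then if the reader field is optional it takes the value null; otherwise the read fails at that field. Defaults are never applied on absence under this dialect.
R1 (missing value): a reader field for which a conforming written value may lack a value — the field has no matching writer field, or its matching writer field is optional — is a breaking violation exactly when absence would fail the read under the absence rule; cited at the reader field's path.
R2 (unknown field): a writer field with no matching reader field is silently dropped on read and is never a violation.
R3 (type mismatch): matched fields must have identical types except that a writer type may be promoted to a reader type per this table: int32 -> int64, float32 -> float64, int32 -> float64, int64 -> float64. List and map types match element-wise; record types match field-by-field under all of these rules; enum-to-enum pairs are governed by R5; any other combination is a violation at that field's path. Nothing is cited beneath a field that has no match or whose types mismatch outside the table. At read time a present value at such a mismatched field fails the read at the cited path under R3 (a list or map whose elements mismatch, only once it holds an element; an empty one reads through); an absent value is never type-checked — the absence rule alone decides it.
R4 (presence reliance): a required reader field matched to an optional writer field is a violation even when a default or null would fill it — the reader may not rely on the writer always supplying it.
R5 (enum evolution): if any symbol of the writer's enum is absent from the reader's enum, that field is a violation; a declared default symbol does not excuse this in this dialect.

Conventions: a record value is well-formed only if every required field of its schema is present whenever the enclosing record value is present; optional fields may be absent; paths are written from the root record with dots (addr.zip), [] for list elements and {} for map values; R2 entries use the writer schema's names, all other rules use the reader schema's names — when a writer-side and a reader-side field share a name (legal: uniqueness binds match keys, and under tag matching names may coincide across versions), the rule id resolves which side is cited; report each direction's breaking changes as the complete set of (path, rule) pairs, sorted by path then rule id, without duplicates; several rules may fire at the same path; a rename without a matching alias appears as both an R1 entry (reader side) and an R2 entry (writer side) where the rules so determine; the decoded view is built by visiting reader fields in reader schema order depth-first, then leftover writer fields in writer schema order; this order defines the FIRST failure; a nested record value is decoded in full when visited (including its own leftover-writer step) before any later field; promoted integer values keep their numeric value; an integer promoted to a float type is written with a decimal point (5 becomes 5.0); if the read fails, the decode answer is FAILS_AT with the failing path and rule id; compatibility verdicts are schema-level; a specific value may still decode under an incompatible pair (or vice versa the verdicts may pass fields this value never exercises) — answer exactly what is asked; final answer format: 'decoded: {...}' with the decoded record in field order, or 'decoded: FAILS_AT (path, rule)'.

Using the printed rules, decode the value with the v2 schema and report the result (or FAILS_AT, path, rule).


arrows below run writer -> reader for Account
decode (reader v2):
  kind := "CLOSED"
  codes := [false, true]
  audit.verified := null (absent, optional -> null)
  audit.city := "alpha"
  audit.attempts := 0
  audit.version := 250
  writer audit.verified: unknown -> dropped
  age := 12
  rating := 1.5 (from writer price)
  => decoded: {"kind": "CLOSED", "codes": [false, true], "audit": {"verified": null, "city": "alpha", "attempts": 0, "version": 250}, "age": 12, "rating": 1.5}

decoded: {"kind": "CLOSED", "codes": [false, true], "audit": {"verified": null, "city": "alpha", "attempts": 0, "version": 250}, "age": 12, "rating": 1.5}


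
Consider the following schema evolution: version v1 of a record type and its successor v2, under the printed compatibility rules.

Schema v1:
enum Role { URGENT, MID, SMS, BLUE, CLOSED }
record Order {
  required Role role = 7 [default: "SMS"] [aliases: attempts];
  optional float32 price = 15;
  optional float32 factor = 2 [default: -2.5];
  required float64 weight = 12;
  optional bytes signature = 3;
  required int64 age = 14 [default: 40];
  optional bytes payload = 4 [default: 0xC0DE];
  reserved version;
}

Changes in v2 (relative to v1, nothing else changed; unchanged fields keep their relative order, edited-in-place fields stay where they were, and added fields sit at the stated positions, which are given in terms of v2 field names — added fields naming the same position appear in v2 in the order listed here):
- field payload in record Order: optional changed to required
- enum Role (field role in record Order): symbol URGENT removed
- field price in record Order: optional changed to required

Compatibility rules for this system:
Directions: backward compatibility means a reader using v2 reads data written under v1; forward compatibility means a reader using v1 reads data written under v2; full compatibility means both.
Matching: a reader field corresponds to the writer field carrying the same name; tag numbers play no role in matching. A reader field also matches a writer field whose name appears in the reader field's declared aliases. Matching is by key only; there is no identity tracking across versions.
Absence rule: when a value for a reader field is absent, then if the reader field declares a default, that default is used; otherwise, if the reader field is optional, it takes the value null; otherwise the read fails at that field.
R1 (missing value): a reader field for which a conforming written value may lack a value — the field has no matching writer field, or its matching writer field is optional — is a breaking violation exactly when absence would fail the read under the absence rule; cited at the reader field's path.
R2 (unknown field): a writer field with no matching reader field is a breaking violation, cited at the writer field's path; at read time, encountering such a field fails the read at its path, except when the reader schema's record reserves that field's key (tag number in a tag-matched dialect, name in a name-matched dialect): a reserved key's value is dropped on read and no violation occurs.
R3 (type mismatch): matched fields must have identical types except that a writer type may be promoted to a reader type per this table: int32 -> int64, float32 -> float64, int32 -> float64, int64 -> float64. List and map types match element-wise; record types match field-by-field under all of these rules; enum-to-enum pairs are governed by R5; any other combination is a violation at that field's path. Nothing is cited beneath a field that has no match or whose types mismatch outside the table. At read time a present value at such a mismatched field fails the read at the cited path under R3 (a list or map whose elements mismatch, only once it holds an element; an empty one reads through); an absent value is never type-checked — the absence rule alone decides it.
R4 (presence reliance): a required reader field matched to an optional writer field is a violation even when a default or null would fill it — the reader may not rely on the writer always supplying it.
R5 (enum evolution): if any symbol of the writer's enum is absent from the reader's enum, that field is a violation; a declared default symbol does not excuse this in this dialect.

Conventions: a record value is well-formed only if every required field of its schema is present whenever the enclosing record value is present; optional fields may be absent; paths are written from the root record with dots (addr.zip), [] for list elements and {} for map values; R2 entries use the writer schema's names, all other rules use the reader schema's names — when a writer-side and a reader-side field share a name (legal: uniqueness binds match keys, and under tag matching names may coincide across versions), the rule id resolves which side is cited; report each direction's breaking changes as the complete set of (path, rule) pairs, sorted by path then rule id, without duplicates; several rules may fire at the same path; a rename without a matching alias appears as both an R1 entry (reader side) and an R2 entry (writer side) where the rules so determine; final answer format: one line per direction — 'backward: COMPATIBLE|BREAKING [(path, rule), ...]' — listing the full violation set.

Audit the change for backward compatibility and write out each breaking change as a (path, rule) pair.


backward: BREAKING [(payload, R4), (price, R1), (price, R4), (role, R5)]

in Order below, arrows point writer -> reader
backward pass over Order, reader schema v2, writer schema v1:
  writer required, Role -> Role: reader role maps from writer role
  writer optional, float32 -> float32: reader price maps from writer price
  writer optional, float32 -> float32: reader factor maps from writer factor
  writer required, float64 -> float64: reader weight maps from writer weight
  writer optional, bytes -> bytes: reader signature maps from writer signature
  writer required, int64 -> int64: reader age maps from writer age
  writer optional, bytes -> bytes: reader payload maps from writer payload
  violation R4 at payload
  violation R1 at price
  violation R4 at price
  violation R5 at role
  => backward: BREAKING (4)


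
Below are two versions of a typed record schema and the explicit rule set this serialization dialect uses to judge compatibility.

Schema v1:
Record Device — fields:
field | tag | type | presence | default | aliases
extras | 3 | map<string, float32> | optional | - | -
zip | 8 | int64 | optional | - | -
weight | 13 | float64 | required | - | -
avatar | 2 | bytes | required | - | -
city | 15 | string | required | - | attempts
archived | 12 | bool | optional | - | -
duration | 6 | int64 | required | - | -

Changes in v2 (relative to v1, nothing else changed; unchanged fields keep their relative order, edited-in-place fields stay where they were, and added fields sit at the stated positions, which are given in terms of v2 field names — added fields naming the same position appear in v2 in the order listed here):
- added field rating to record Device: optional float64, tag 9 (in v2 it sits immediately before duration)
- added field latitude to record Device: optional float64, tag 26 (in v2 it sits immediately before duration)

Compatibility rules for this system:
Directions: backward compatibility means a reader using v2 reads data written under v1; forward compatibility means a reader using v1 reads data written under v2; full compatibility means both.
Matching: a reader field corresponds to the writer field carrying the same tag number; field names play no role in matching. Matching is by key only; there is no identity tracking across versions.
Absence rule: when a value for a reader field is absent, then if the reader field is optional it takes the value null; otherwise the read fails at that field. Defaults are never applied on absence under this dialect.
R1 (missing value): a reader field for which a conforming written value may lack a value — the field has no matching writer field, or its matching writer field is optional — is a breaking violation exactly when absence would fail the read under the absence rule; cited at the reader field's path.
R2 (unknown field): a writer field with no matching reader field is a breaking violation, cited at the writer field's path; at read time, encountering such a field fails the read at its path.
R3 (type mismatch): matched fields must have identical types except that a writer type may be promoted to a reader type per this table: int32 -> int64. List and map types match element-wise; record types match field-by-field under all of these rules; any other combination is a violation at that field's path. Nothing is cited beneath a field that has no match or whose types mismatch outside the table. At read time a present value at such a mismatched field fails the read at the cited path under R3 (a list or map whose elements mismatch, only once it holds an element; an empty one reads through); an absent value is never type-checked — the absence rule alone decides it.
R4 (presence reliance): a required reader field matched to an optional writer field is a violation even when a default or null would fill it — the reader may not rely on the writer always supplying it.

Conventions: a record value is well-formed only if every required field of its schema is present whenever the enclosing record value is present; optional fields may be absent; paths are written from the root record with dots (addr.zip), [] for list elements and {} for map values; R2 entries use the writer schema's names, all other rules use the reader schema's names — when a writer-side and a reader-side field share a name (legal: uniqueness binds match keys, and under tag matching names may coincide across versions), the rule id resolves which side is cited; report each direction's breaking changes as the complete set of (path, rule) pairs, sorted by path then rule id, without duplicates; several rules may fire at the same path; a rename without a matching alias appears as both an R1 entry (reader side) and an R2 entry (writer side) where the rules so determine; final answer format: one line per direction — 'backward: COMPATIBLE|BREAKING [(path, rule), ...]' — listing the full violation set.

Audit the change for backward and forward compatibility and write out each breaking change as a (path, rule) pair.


backward: COMPATIBLE []; forward: BREAKING [(latitude, R2), (rating, R2)]

in Device below, arrows point writer -> reader
backward pass over Device, reader schema v2, writer schema v1:
  map<string, float32> -> map<string, float32>, writer optional: extras aligns to extras
  int64 -> int64, writer optional: zip aligns to zip
  float64 -> float64, writer required: weight aligns to weight
  bytes -> bytes, writer required: avatar aligns to avatar
  string -> string, writer required: city aligns to city
  bool -> bool, writer optional: archived aligns to archived
  rating: no writer-side match
  latitude: no writer-side match
  int64 -> int64, writer required: duration aligns to duration
  => backward verdict for Device: COMPATIBLE, no violations
forward pass over Device, reader schema v1, writer schema v2:
  map<string, float32> -> map<string, float32>, writer optional: extras aligns to extras
  int64 -> int64, writer optional: zip aligns to zip
  float64 -> float64, writer required: weight aligns to weight
  bytes -> bytes, writer required: avatar aligns to avatar
  string -> string, writer required: city aligns to city
  bool -> bool, writer optional: archived aligns to archived
  int64 -> int64, writer required: duration aligns to duration
  writer field rating has no reader counterpart
  writer field latitude has no reader counterpart
  R2 fires at latitude
  R2 fires at rating
  => forward verdict for Device: BREAKING, 2 violation(s)


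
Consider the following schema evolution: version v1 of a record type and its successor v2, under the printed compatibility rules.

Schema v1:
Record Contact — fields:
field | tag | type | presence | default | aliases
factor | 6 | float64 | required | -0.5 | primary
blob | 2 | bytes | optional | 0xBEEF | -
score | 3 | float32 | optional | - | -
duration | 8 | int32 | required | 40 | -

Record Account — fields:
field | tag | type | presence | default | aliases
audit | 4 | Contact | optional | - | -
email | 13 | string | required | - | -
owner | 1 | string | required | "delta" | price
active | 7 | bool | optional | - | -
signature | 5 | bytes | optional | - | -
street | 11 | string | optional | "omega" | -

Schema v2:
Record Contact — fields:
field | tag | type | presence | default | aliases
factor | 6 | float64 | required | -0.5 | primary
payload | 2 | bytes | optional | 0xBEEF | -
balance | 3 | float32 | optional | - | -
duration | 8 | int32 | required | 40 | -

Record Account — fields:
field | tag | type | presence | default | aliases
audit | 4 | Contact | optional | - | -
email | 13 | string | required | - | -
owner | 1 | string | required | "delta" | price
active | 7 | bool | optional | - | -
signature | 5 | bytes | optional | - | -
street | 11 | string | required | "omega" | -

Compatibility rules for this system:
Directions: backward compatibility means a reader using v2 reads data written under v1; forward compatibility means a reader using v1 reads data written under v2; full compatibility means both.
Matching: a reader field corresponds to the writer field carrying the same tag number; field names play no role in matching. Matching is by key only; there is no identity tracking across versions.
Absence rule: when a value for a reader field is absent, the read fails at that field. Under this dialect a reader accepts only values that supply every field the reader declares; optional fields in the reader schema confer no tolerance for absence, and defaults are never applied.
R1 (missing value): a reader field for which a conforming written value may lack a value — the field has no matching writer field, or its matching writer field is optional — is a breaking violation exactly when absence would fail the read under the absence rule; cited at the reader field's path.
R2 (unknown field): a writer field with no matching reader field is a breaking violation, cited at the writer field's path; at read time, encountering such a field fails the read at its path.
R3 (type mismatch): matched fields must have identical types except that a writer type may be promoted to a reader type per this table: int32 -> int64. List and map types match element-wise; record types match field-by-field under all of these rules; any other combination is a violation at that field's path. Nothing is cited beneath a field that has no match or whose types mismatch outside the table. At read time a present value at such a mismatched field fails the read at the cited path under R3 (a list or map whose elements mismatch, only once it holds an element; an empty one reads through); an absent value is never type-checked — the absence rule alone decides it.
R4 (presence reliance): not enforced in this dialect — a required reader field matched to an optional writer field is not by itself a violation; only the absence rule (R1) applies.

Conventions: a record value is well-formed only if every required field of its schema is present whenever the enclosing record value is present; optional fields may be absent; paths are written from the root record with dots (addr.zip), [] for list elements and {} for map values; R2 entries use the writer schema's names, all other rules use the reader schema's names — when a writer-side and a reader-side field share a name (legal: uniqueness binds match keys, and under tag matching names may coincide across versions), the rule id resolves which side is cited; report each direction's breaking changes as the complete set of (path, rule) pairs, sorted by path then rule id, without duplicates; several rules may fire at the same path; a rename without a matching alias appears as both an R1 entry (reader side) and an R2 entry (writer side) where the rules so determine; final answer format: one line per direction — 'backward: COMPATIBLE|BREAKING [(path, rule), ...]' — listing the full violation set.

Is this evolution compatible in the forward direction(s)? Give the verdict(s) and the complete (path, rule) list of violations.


the writer's type comes first in each Account pair
forward analysis of Account with v1 as reader and v2 as writer:
  writer optional, Contact -> Contact: reader audit maps from writer audit
  writer required, string -> string: reader email maps from writer email
  writer required, string -> string: reader owner maps from writer owner
  writer optional, bool -> bool: reader active maps from writer active
  writer optional, bytes -> bytes: reader signature maps from writer signature
  writer required, string -> string: reader street maps from writer street
  writer required, float64 -> float64: reader audit.factor maps from writer audit.factor
  writer optional, bytes -> bytes: reader audit.blob maps from writer audit.payload
  writer optional, float32 -> float32: reader audit.score maps from writer audit.balance
  writer required, int32 -> int32: reader audit.duration maps from writer audit.duration
  breaking: (active, R1)
  breaking: (audit, R1)
  breaking: (audit.blob, R1)
  breaking: (audit.score, R1)
  breaking: (signature, R1)
  => forward verdict for Account: BREAKING, 5 violation(s)
the other Account changes do not affect what is asked:
  renamed field blob to payload in record Contact -> matters only for Account's backward compatibility — outside the asked direction
  renamed field score to balance in record Contact -> matters only for Account's backward compatibility — outside the asked direction

forward: BREAKING [(active, R1), (audit, R1), (audit.blob, R1), (audit.score, R1), (signature, R1)]


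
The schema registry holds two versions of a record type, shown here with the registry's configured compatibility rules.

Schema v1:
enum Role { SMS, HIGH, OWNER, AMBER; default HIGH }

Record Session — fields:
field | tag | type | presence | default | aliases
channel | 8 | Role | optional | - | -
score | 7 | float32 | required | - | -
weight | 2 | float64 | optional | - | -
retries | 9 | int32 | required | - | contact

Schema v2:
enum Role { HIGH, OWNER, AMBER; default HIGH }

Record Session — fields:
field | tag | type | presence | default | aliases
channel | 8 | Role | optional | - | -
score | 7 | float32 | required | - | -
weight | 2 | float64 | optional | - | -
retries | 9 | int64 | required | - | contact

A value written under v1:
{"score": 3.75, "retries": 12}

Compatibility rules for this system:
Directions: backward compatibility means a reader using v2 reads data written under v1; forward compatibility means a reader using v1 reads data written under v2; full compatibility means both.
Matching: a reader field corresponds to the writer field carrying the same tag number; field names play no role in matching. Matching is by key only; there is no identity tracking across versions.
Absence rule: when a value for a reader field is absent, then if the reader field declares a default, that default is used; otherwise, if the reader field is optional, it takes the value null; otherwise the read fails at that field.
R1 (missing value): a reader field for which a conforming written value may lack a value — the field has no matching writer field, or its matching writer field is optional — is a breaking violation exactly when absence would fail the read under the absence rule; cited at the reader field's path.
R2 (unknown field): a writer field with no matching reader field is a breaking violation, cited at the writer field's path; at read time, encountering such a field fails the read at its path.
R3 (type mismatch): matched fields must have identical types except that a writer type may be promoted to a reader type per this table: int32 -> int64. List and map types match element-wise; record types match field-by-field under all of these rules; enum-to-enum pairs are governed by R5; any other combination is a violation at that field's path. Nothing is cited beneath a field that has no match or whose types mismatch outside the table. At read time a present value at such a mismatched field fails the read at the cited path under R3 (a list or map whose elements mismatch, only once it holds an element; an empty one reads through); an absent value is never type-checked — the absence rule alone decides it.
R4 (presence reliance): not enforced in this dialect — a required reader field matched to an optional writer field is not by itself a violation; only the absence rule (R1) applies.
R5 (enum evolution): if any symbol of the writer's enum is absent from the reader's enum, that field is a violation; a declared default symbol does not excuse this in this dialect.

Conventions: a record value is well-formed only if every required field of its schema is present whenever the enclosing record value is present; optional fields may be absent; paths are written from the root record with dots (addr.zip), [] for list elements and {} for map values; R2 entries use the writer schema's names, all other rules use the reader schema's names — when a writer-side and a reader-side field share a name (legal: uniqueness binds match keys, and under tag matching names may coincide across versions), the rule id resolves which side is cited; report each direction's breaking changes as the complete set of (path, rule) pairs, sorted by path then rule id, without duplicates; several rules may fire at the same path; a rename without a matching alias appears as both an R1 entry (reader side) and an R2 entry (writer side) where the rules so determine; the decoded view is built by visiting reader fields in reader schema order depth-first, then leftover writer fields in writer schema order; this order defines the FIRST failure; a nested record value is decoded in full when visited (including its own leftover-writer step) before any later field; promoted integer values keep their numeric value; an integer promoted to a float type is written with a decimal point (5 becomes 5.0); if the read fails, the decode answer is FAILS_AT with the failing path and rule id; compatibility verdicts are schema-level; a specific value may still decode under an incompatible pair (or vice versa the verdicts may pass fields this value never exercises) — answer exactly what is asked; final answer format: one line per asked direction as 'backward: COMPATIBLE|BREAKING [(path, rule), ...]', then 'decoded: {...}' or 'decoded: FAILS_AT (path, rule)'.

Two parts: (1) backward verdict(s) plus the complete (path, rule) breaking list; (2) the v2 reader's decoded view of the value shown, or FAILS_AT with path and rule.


arrows below run writer -> reader for Session
backward pass over Session, reader schema v2, writer schema v1:
  Role -> Role, writer optional: channel aligns to channel
  float32 -> float32, writer required: score aligns to score
  float64 -> float64, writer optional: weight aligns to weight
  int32 -> int64, writer required: retries aligns to retries
  violation R5 at channel
  => backward: BREAKING (1)
decoding the Session value with the v2 reader:
  channel := null (missing; optional => null)
  score := 3.75
  weight := null (missing; optional => null)
  retries := 12 (int32 -> int64)
  => decoded: {"channel": null, "score": 3.75, "weight": null, "retries": 12}
the rest of the Session diff is inert for this question:
  field retries in record Session: type int32 changed to int64 -> fires only in the forward direction of Session, which is not asked here

backward: BREAKING [(channel, R5)]; decoded: {"channel": null, "score": 3.75, "weight": null, "retries": 12}


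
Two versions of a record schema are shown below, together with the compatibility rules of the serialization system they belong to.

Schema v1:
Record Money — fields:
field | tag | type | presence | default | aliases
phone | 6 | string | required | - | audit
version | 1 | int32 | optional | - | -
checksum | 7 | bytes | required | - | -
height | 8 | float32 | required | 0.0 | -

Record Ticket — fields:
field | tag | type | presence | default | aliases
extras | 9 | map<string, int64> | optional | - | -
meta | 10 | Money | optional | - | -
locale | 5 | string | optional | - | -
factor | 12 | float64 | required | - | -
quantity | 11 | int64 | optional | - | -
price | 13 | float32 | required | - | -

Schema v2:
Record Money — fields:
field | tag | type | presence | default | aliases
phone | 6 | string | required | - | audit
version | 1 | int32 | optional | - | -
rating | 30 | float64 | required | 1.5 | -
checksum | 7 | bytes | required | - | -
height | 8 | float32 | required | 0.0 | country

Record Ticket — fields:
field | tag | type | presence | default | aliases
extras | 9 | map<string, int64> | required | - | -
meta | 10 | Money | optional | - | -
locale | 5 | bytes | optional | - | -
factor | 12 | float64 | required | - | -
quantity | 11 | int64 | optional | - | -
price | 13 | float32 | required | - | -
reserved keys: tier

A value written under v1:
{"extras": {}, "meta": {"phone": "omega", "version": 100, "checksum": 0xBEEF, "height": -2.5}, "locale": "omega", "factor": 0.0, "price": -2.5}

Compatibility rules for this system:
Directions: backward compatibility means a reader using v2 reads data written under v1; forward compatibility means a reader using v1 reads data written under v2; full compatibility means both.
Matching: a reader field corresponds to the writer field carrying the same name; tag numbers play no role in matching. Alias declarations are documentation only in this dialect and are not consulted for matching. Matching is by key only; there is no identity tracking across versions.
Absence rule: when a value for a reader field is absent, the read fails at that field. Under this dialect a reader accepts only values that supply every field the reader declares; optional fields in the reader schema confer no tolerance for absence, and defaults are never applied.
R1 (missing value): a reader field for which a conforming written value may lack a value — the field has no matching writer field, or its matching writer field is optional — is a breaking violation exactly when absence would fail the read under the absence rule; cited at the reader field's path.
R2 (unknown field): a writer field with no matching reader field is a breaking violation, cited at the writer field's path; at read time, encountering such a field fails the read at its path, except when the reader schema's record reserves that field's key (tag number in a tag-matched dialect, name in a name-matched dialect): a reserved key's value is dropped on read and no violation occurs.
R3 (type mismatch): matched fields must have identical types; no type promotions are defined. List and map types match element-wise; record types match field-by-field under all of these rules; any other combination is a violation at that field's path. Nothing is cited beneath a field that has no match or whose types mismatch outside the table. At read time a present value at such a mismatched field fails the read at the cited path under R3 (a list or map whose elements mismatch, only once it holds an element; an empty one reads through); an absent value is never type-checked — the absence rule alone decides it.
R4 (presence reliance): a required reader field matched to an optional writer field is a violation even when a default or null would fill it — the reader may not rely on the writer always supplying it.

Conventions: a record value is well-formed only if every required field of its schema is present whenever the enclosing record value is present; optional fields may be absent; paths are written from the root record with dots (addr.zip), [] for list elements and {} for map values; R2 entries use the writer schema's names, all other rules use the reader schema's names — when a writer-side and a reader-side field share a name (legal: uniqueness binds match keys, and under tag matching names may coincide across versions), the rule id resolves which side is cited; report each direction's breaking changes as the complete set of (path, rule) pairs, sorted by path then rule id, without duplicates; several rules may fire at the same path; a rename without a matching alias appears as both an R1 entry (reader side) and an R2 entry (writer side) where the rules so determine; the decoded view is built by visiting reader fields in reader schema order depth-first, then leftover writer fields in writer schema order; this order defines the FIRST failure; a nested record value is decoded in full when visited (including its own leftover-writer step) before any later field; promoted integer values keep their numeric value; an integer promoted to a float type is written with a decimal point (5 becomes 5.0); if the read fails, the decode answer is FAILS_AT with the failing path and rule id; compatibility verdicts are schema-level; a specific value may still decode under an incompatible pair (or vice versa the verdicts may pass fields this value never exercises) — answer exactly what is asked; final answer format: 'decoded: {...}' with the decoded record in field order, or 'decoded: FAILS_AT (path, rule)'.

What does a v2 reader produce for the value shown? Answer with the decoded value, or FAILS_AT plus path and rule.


arrows below run writer -> reader for Ticket
decode (reader v2):
  extras := {}
  meta.phone := "omega"
  meta.version := 100
  read fails at meta.rating under R1 (no fill)
  => FAILS_AT (meta.rating, R1)
the other Ticket changes do not affect what is asked:
  field extras in record Ticket: optional changed to required -> matters for Ticket compatibility verdicts, not for this value's decode
  field locale in record Ticket: type string changed to bytes -> matters for Ticket compatibility verdicts, not for this value's decode

decoded: FAILS_AT (meta.rating, R1)


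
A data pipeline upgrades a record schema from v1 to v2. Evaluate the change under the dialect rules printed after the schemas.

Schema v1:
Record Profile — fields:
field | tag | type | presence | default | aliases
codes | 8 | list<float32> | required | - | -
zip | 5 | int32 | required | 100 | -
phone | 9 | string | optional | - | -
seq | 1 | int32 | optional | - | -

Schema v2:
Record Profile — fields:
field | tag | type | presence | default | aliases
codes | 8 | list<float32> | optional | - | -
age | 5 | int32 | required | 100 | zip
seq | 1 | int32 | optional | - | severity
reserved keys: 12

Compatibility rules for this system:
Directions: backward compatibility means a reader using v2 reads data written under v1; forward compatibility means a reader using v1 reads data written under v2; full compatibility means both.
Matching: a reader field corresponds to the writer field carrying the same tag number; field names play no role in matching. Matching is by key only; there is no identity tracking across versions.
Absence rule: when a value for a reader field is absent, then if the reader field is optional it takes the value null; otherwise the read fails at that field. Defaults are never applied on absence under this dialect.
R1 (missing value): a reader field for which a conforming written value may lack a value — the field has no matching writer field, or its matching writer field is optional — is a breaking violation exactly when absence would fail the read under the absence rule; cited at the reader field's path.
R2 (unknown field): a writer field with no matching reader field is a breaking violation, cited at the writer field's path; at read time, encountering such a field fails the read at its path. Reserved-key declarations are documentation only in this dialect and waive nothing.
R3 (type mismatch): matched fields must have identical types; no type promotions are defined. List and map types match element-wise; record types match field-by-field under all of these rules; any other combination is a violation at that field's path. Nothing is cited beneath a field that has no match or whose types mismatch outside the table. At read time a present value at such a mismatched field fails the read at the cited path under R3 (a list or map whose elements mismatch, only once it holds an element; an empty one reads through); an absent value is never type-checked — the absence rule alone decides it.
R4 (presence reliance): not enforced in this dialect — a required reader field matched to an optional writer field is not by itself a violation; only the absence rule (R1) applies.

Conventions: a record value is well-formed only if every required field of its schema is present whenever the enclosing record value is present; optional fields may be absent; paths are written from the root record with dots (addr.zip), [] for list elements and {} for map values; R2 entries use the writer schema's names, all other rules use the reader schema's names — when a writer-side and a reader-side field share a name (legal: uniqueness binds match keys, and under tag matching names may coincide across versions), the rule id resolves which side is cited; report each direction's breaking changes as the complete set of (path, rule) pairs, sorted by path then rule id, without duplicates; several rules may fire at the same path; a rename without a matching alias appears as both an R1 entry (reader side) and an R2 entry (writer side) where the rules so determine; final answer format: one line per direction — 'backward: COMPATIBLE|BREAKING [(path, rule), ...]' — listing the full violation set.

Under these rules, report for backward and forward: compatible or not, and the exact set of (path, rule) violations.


in Profile below, arrows point writer -> reader
checking backward for Profile: reader v2 against writer v1:
  writer required, list<float32> -> list<float32>: reader codes maps from writer codes
  writer required, int32 -> int32: reader age maps from writer zip
  writer optional, int32 -> int32: reader seq maps from writer seq
  leftover writer field: phone
  breaking: (phone, R2)
  backward on Profile therefore BREAKING (1)
checking forward for Profile: reader v1 against writer v2:
  writer optional, list<float32> -> list<float32>: reader codes maps from writer codes
  writer required, int32 -> int32: reader zip maps from writer age
  phone: no writer-side match
  writer optional, int32 -> int32: reader seq maps from writer seq
  breaking: (codes, R1)
  forward on Profile therefore BREAKING (1)

backward: BREAKING [(phone, R2)]; forward: BREAKING [(codes, R1)]
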